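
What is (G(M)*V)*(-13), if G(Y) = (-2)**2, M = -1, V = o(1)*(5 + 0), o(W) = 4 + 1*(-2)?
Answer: -520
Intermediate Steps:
o(W) = 2 (o(W) = 4 - 2 = 2)
V = 10 (V = 2*(5 + 0) = 2*5 = 10)
G(Y) = 4
(G(M)*V)*(-13) = (4*10)*(-13) = 40*(-13) = -520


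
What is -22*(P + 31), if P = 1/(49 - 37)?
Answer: -4103/6 ≈ -683.83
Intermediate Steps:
P = 1/12 ≈ 0.083333
-22*(P + 31) = -22*(1/12 + 31) = -22*373/12 = -4103/6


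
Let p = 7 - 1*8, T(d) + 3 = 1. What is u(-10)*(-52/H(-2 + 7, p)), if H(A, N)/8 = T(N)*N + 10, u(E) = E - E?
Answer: 0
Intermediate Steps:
T(d) = -2 (T(d) = -3 + 1 = -2)
u(E) = 0
p = -1 (p = 7 - 8 = -1)
H(A, N) = 80 - 16*N (H(A, N) = 8*(-2*N + 10) = 8*(10 - 2*N) = 80 - 16*N)
u(-10)*(-52/H(-2 + 7, p)) = 0*(-52/(80 - 16*(-1))) = 0*(-52/(80 + 16)) = 0*(-52/96) = 0*(-52*1/96) = 0*(-13/24) = 0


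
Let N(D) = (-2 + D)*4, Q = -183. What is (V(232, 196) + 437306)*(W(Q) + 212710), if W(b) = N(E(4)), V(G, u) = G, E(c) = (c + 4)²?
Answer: 93177217404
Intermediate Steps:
E(c) = (4 + c)²
N(D) = -8 + 4*D
W(b) = 248 (W(b) = -8 + 4*(4 + 4)² = -8 + 4*8² = -8 + 4*64 = -8 + 256 = 248)
(V(232, 196) + 437306)*(W(Q) + 212710) = (232 + 437306)*(248 + 212710) = 437538*212958 = 93177217404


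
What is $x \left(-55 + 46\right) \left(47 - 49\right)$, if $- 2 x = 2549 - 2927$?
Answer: $3402$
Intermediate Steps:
$x = 189$ ($x = - \frac{2549 - 2927}{2} = \left(- \frac{1}{2}\right) \left(-378\right) = 189$)
$x \left(-55 + 46\right) \left(47 - 49\right) = 189 \left(-55 + 46\right) \left(47 - 49\right) = 189 \left(\left(-9\right) \left(-2\right)\right) = 189 \cdot 18 = 3402$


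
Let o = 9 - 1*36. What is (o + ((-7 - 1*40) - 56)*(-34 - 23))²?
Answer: 34152336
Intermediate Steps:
o = -27 (o = 9 - 36 = -27)
(o + ((-7 - 1*40) - 56)*(-34 - 23))² = (-27 + ((-7 - 1*40) - 56)*(-34 - 23))² = (-27 + ((-7 - 40) - 56)*(-57))² = (-27 + (-47 - 56)*(-57))² = (-27 - 103*(-57))² = (-27 + 5871)² = 5844² = 34152336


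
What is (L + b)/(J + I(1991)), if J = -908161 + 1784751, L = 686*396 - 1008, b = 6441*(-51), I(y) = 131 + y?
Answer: -19281/292904 ≈ -0.065827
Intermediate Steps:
b = -328491
L = 270648 (L = 271656 - 1008 = 270648)
J = 876590
(L + b)/(J + I(1991)) = (270648 - 328491)/(876590 + (131 + 1991)) = -57843/(876590 + 2122) = -57843/878712 = -57843*1/878712 = -19281/292904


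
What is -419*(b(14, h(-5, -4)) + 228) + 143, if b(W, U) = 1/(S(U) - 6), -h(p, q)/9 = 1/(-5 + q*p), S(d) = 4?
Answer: -190359/2 ≈ -95180.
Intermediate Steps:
h(p, q) = -9/(-5 + p*q) (h(p, q) = -9/(-5 + q*p) = -9/(-5 + p*q))
b(W, U) = -½ (b(W, U) = 1/(4 - 6) = 1/(-2) = -½)
-419*(b(14, h(-5, -4)) + 228) + 143 = -419*(-½ + 228) + 143 = -419*455/2 + 143 = -190645/2 + 143 = -190359/2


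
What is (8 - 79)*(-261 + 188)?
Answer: 5183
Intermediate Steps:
(8 - 79)*(-261 + 188) = -71*(-73) = 5183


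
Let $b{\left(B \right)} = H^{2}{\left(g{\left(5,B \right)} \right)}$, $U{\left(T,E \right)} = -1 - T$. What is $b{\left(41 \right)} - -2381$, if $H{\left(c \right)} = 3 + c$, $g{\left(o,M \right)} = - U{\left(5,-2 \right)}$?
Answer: $2462$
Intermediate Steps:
$g{\left(o,M \right)} = 6$ ($g{\left(o,M \right)} = - (-1 - 5) = \left(-1\right) \left(-6\right) = 6$)
$b{\left(B \right)} = 81$ ($b{\left(B \right)} = \left(3 + 6\right)^{2} = 9^{2} = 81$)
$b{\left(41 \right)} - -2381 = 81 - -2381 = 81 + 2381 = 2462$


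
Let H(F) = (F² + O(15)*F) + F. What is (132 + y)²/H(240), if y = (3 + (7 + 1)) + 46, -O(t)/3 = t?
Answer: 243/320 ≈ 0.75937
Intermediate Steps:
O(t) = -3*t
y = 57 (y = (3 + 8) + 46 = 11 + 46 = 57)
H(F) = F² - 44*F (H(F) = (F² + (-3*15)*F) + F = (F² - 45*F) + F = F² - 44*F)
(132 + y)²/H(240) = (132 + 57)²/((240*(-44 + 240))) = 189²/((240*196)) = 35721/47040 = 35721*(1/47040) = 243/320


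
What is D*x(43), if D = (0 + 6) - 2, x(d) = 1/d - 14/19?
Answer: -2332/817 ≈ -2.8543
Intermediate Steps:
x(d) = -14/19 + 1/d (x(d) = 1/d - 14*1/19 = 1/d - 14/19 = -14/19 + 1/d)
D = 4 (D = 6 - 2 = 4)
D*x(43) = 4*(-14/19 + 1/43) = 4*(-583/817) = -2332/817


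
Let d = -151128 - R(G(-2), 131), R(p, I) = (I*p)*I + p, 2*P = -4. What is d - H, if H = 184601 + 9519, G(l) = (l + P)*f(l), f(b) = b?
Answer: -482544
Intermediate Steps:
P = -2 (P = (1/2)*(-4) = -2)
G(l) = l*(-2 + l) (G(l) = (l - 2)*l = (-2 + l)*l = l*(-2 + l))
R(p, I) = p + p*I**2 (R(p, I) = p*I**2 + p = p + p*I**2)
d = -288424 (d = -151128 - (-2*(-2 - 2))*(1 + 131**2) = -151128 - (-2*(-4))*(1 + 17161) = -151128 - 8*17162 = -151128 - 1*137296 = -151128 - 137296 = -288424)
H = 194120
d - H = -288424 - 1*194120 = -288424 - 194120 = -482544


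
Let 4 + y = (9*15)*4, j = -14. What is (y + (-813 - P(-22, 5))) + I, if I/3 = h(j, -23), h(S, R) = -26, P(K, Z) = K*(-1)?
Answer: -377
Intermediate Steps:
P(K, Z) = -K
y = 536 (y = -4 + (9*15)*4 = -4 + 135*4 = -4 + 540 = 536)
I = -78 (I = 3*(-26) = -78)
(y + (-813 - P(-22, 5))) + I = (536 + (-813 - (-1)*(-22))) - 78 = (536 + (-813 - 1*22)) - 78 = (536 + (-813 - 22)) - 78 = (536 - 835) - 78 = -299 - 78 = -377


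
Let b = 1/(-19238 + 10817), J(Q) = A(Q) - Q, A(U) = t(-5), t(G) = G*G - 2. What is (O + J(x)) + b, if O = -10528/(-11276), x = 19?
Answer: 117116449/23738799 ≈ 4.9335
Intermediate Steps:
t(G) = -2 + G**2 (t(G) = G**2 - 2 = -2 + G**2)
A(U) = 23 (A(U) = -2 + (-5)**2 = -2 + 25 = 23)
O = 2632/2819 (O = -10528*(-1/11276) = 2632/2819 ≈ 0.93366)
J(Q) = 23 - Q
b = -1/8421 (b = 1/(-8421) = -1/8421 ≈ -0.00011875)
(O + J(x)) + b = (2632/2819 + (23 - 1*19)) - 1/8421 = (2632/2819 + (23 - 19)) - 1/8421 = (2632/2819 + 4) - 1/8421 = 13908/2819 - 1/8421 = 117116449/23738799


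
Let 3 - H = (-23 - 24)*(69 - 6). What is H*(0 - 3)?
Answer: -8892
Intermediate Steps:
H = 2964 (H = 3 - (-23 - 24)*(69 - 6) = 3 - (-47)*63 = 3 - 1*(-2961) = 3 + 2961 = 2964)
H*(0 - 3) = 2964*(0 - 3) = 2964*(-3) = -8892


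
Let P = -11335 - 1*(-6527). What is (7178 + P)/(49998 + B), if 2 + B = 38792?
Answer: 395/14798 ≈ 0.026693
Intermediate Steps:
P = -4808 (P = -11335 + 6527 = -4808)
B = 38790 (B = -2 + 38792 = 38790)
(7178 + P)/(49998 + B) = (7178 - 4808)/(49998 + 38790) = 2370/88788 = 2370*(1/88788) = 395/14798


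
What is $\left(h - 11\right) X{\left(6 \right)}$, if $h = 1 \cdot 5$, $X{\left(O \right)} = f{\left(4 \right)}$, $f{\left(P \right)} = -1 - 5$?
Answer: $36$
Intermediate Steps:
$f{\left(P \right)} = -6$ ($f{\left(P \right)} = -1 - 5 = -6$)
$X{\left(O \right)} = -6$
$h = 5$
$\left(h - 11\right) X{\left(6 \right)} = \left(5 - 11\right) \left(-6\right) = \left(-6\right) \left(-6\right) = 36$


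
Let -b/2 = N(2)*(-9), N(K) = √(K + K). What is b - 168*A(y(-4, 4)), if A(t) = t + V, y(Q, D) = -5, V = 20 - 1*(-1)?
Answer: -2652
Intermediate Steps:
V = 21 (V = 20 + 1 = 21)
N(K) = √2*√K (N(K) = √(2*K) = √2*√K)
b = 36 (b = -2*√2*√2*(-9) = -4*(-9) = -2*(-18) = 36)
A(t) = 21 + t (A(t) = t + 21 = 21 + t)
b - 168*A(y(-4, 4)) = 36 - 168*(21 - 5) = 36 - 168*16 = 36 - 2688 = -2652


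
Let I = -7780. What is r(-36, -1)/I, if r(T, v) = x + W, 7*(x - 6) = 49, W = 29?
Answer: -21/3890 ≈ -0.0053985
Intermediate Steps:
x = 13 (x = 6 + (1/7)*49 = 6 + 7 = 13)
r(T, v) = 42 (r(T, v) = 13 + 29 = 42)
r(-36, -1)/I = 42/(-7780) = 42*(-1/7780) = -21/3890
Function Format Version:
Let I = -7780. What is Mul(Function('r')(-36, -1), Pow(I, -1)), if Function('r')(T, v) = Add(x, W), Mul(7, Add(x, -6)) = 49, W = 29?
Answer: Rational(-21, 3890) ≈ -0.0053985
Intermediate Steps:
x = 13 (x = Add(6, Mul(Rational(1, 7), 49)) = Add(6, 7) = 13)
Function('r')(T, v) = 42 (Function('r')(T, v) = Add(13, 29) = 42)
Mul(Function('r')(-36, -1), Pow(I, -1)) = Mul(42, Pow(-7780, -1)) = Mul(42, Rational(-1, 7780)) = Rational(-21, 3890)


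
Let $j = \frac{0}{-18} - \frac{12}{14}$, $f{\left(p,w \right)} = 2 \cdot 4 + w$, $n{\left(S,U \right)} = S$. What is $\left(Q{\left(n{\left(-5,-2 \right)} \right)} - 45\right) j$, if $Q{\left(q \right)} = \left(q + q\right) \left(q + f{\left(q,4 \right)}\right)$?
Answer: $\frac{690}{7} \approx 98.571$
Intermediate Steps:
$f{\left(p,w \right)} = 8 + w$
$j = - \frac{6}{7}$ ($j = 0 \left(- \frac{1}{18}\right) - \frac{6}{7} = 0 - \frac{6}{7} = - \frac{6}{7} \approx -0.85714$)
$Q{\left(q \right)} = 2 q \left(12 + q\right)$ ($Q{\left(q \right)} = \left(q + q\right) \left(q + \left(8 + 4\right)\right) = 2 q \left(q + 12\right) = 2 q \left(12 + q\right)$)
$\left(Q{\left(n{\left(-5,-2 \right)} \right)} - 45\right) j = \left(2 \left(-5\right) \left(12 - 5\right) - 45\right) \left(- \frac{6}{7}\right) = \left(2 \left(-5\right) 7 - 45\right) \left(- \frac{6}{7}\right) = \left(-70 - 45\right) \left(- \frac{6}{7}\right) = \left(-115\right) \left(- \frac{6}{7}\right) = \frac{690}{7}$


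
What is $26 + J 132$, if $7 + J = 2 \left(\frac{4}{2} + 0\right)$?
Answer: $-370$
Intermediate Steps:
$J = -3$ ($J = -7 + 2 \left(\frac{4}{2} + 0\right) = -7 + 2 \left(4 \cdot \frac{1}{2} + 0\right) = -7 + 2 \left(2 + 0\right) = -7 + 2 \cdot 2 = -7 + 4 = -3$)
$26 + J 132 = 26 - 396 = -370$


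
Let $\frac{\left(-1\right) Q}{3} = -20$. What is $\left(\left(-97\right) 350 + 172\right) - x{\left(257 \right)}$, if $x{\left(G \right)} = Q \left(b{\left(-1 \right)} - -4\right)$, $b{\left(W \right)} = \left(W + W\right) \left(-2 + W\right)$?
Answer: $-34378$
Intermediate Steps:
$b{\left(W \right)} = 2 W \left(-2 + W\right)$
$Q = 60$ ($Q = \left(-3\right) \left(-20\right) = 60$)
$x{\left(G \right)} = 600$ ($x{\left(G \right)} = 60 \left(2 \left(-1\right) \left(-2 - 1\right) - -4\right) = 60 \left(2 \left(-1\right) \left(-3\right) + 4\right) = 60 \left(6 + 4\right) = 60 \cdot 10 = 600$)
$\left(\left(-97\right) 350 + 172\right) - x{\left(257 \right)} = \left(\left(-97\right) 350 + 172\right) - 600 = \left(-33950 + 172\right) - 600 = -33778 - 600 = -34378$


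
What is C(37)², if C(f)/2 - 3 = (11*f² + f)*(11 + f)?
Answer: 2100244405284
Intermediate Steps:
C(f) = 6 + 2*(11 + f)*(f + 11*f²) (C(f) = 6 + 2*((11*f² + f)*(11 + f)) = 6 + 2*((f + 11*f²)*(11 + f)) = 6 + 2*((11 + f)*(f + 11*f²)) = 6 + 2*(11 + f)*(f + 11*f²))
C(37)² = (6 + 22*37 + 22*37³ + 244*37²)² = (6 + 814 + 22*50653 + 244*1369)² = (6 + 814 + 1114366 + 334036)² = 1449222² = 2100244405284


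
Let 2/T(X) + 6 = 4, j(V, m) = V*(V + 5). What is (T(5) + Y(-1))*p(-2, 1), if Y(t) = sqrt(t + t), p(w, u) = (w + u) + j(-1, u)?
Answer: 5 - 5*I*sqrt(2) ≈ 5.0 - 7.0711*I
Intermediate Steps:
j(V, m) = V*(5 + V)
p(w, u) = -4 + u + w (p(w, u) = (w + u) - (5 - 1) = (u + w) - 1*4 = (u + w) - 4 = -4 + u + w)
T(X) = -1 (T(X) = 2/(-6 + 4) = 2/(-2) = 2*(-1/2) = -1)
Y(t) = sqrt(2)*sqrt(t) (Y(t) = sqrt(2*t) = sqrt(2)*sqrt(t))
(T(5) + Y(-1))*p(-2, 1) = (-1 + sqrt(2)*sqrt(-1))*(-4 + 1 - 2) = (-1 + sqrt(2)*I)*(-5) = (-1 + I*sqrt(2))*(-5) = 5 - 5*I*sqrt(2)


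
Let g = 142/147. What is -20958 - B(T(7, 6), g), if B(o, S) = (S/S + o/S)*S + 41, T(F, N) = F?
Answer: -3088024/147 ≈ -21007.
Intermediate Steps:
g = 142/147 (g = 142*(1/147) = 142/147 ≈ 0.96599)
B(o, S) = 41 + S*(1 + o/S) (B(o, S) = (1 + o/S)*S + 41 = S*(1 + o/S) + 41 = 41 + S*(1 + o/S))
-20958 - B(T(7, 6), g) = -20958 - (41 + 142/147 + 7) = -20958 - 1*7198/147 = -20958 - 7198/147 = -3088024/147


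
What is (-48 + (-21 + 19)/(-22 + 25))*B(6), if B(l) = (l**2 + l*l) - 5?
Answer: -9782/3 ≈ -3260.7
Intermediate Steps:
B(l) = -5 + 2*l**2 (B(l) = (l**2 + l**2) - 5 = 2*l**2 - 5 = -5 + 2*l**2)
(-48 + (-21 + 19)/(-22 + 25))*B(6) = (-48 + (-21 + 19)/(-22 + 25))*(-5 + 2*6**2) = (-48 - 2/3)*(-5 + 2*36) = (-48 - 2*1/3)*(-5 + 72) = (-48 - 2/3)*67 = -146/3*67 = -9782/3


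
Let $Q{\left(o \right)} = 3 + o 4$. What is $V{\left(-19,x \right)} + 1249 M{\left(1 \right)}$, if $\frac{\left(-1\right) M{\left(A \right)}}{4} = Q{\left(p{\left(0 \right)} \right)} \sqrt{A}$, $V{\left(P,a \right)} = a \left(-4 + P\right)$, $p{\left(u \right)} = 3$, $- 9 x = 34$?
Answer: $- \frac{673678}{9} \approx -74853.0$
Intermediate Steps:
$x = - \frac{34}{9}$ ($x = \left(- \frac{1}{9}\right) 34 = - \frac{34}{9} \approx -3.7778$)
$Q{\left(o \right)} = 3 + 4 o$
$M{\left(A \right)} = - 60 \sqrt{A}$ ($M{\left(A \right)} = - 4 \left(3 + 4 \cdot 3\right) \sqrt{A} = - 4 \left(3 + 12\right) \sqrt{A} = - 4 \cdot 15 \sqrt{A} = - 60 \sqrt{A}$)
$V{\left(-19,x \right)} + 1249 M{\left(1 \right)} = - \frac{34 \left(-4 - 19\right)}{9} + 1249 \left(- 60 \sqrt{1}\right) = \left(- \frac{34}{9}\right) \left(-23\right) + 1249 \left(\left(-60\right) 1\right) = \frac{782}{9} + 1249 \left(-60\right) = \frac{782}{9} - 74940 = - \frac{673678}{9}$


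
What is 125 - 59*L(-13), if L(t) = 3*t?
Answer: 2426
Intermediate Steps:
125 - 59*L(-13) = 125 - 177*(-13) = 125 - 59*(-39) = 125 + 2301 = 2426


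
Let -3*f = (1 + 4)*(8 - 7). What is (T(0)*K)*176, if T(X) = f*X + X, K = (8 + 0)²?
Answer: 0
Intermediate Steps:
f = -5/3 (f = -(1 + 4)*(8 - 7)/3 = -5/3 ≈ -1.6667)
K = 64 (K = 8² = 64)
T(X) = -2*X/3 (T(X) = -5*X/3 + X = -2*X/3)
(T(0)*K)*176 = (-⅔*0*64)*176 = (0*64)*176 = 0*176 = 0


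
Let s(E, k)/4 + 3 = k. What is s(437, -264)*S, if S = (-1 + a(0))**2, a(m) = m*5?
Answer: -1068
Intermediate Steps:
a(m) = 5*m
s(E, k) = -12 + 4*k
S = 1 (S = (-1 + 5*0)**2 = (-1 + 0)**2 = (-1)**2 = 1)
s(437, -264)*S = (-12 + 4*(-264))*1 = (-12 - 1056)*1 = -1068*1 = -1068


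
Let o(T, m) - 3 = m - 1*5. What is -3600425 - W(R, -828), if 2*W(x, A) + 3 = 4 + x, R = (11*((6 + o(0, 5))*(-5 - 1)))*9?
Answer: -7195505/2 ≈ -3.5978e+6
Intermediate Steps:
o(T, m) = -2 + m (o(T, m) = 3 + (m - 1*5) = 3 + (m - 5) = 3 + (-5 + m) = -2 + m)
R = -5346 (R = (11*((6 + (-2 + 5))*(-5 - 1)))*9 = (11*((6 + 3)*(-6)))*9 = (11*(9*(-6)))*9 = (11*(-54))*9 = -594*9 = -5346)
W(x, A) = 1/2 + x/2 (W(x, A) = -3/2 + (4 + x)/2 = -3/2 + (2 + x/2) = 1/2 + x/2)
-3600425 - W(R, -828) = -3600425 - (1/2 + (1/2)*(-5346)) = -3600425 - (1/2 - 2673) = -3600425 - 1*(-5345/2) = -3600425 + 5345/2 = -7195505/2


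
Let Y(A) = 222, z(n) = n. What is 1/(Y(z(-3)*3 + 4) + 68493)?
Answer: 1/68715 ≈ 1.4553e-5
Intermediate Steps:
1/(Y(z(-3)*3 + 4) + 68493) = 1/(222 + 68493) = 1/68715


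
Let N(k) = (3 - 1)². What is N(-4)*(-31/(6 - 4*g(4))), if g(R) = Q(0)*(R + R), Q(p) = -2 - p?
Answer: -62/35 ≈ -1.7714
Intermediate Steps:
g(R) = -4*R (g(R) = (-2 - 1*0)*(R + R) = (-2 + 0)*(2*R) = -4*R)
N(k) = 4 (N(k) = 2² = 4)
N(-4)*(-31/(6 - 4*g(4))) = 4*(-31/(6 - (-16)*4)) = 4*(-31/(6 - 4*(-16))) = 4*(-31/(6 + 64)) = 4*(-31/70) = -62/35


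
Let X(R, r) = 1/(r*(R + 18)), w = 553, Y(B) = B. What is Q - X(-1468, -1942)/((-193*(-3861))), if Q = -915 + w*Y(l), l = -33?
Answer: -40212446918014801/2098332650700 ≈ -19164.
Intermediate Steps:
X(R, r) = 1/(r*(18 + R))
Q = -19164 (Q = -915 + 553*(-33) = -915 - 18249 = -19164)
Q - X(-1468, -1942)/((-193*(-3861))) = -19164 - 1/((-1942)*(18 - 1468))/((-193*(-3861))) = -19164 - (-1/1942/(-1450))/745173 = -19164 - (-1/1942*(-1/1450))/745173 = -19164 - 1/(2815900*745173) = -19164 - 1*1/2098332650700 = -19164 - 1/2098332650700 = -40212446918014801/2098332650700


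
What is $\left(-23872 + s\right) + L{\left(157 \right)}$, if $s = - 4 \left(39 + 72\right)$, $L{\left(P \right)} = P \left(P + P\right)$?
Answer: $24982$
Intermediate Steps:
$L{\left(P \right)} = 2 P^{2}$ ($L{\left(P \right)} = P 2 P = 2 P^{2}$)
$s = -444$ ($s = \left(-4\right) 111 = -444$)
$\left(-23872 + s\right) + L{\left(157 \right)} = \left(-23872 - 444\right) + 2 \cdot 157^{2} = -24316 + 2 \cdot 24649 = -24316 + 49298 = 24982$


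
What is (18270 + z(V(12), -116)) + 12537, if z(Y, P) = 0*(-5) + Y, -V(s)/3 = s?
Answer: 30771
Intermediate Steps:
V(s) = -3*s
z(Y, P) = Y (z(Y, P) = 0 + Y = Y)
(18270 + z(V(12), -116)) + 12537 = (18270 - 3*12) + 12537 = (18270 - 36) + 12537 = 18234 + 12537 = 30771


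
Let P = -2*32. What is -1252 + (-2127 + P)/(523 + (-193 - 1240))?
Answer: -162447/130 ≈ -1249.6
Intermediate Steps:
P = -64
-1252 + (-2127 + P)/(523 + (-193 - 1240)) = -1252 + (-2127 - 64)/(523 + (-193 - 1240)) = -1252 - 2191/(523 - 1433) = -1252 - 2191/(-910) = -1252 - 2191*(-1/910) = -1252 + 313/130 = -162447/130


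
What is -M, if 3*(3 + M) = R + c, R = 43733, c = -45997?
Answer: 2273/3 ≈ 757.67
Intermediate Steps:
M = -2273/3 (M = -3 + (43733 - 45997)/3 = -3 + (1/3)*(-2264) = -3 - 2264/3 = -2273/3 ≈ -757.67)
-M = -1*(-2273/3) = 2273/3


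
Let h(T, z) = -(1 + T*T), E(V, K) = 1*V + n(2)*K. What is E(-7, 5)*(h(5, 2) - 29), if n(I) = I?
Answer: -165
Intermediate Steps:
E(V, K) = V + 2*K (E(V, K) = 1*V + 2*K = V + 2*K)
h(T, z) = -1 - T² (h(T, z) = -(1 + T²) = -1 - T²)
E(-7, 5)*(h(5, 2) - 29) = (-7 + 2*5)*((-1 - 1*5²) - 29) = (-7 + 10)*((-1 - 1*25) - 29) = 3*((-1 - 25) - 29) = 3*(-26 - 29) = 3*(-55) = -165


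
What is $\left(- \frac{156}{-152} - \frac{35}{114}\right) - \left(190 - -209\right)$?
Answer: $- \frac{22702}{57} \approx -398.28$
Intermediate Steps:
$\left(- \frac{156}{-152} - \frac{35}{114}\right) - \left(190 - -209\right) = \left(\left(-156\right) \left(- \frac{1}{152}\right) - \frac{35}{114}\right) - \left(190 + 209\right) = \left(\frac{39}{38} - \frac{35}{114}\right) - 399 = \frac{41}{57} - 399 = - \frac{22702}{57}$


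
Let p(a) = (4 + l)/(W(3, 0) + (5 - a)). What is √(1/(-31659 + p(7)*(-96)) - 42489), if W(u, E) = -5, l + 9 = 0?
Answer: 2*I*√58216186134167/74031 ≈ 206.13*I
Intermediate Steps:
l = -9 (l = -9 + 0 = -9)
p(a) = 5/a (p(a) = (4 - 9)/(-5 + (5 - a)) = -5*(-1/a) = -(-5)/a = 5/a)
√(1/(-31659 + p(7)*(-96)) - 42489) = √(1/(-31659 + (5/7)*(-96)) - 42489) = √(1/(-31659 - 480/7) - 42489) = √(1/(-222093/7) - 42489) = √(-7/222093 - 42489) = √(-9436509484/222093) = 2*I*√58216186134167/74031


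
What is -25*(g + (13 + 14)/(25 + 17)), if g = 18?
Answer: -6525/14 ≈ -466.07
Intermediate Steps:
-25*(g + (13 + 14)/(25 + 17)) = -25*(18 + (13 + 14)/(25 + 17)) = -25*(18 + 27/42) = -25*(18 + 27*(1/42)) = -25*(18 + 9/14) = -25*261/14 = -6525/14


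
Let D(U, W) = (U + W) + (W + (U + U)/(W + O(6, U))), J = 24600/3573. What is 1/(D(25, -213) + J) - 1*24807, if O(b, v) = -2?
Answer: -500995351674/20195723 ≈ -24807.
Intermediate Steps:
J = 8200/1191 (J = 24600*(1/3573) = 8200/1191 ≈ 6.8850)
D(U, W) = U + 2*W + 2*U/(-2 + W) (D(U, W) = (U + W) + (W + (U + U)/(W - 2)) = (U + W) + (W + (2*U)/(-2 + W)) = (U + W) + (W + 2*U/(-2 + W)) = U + 2*W + 2*U/(-2 + W))
1/(D(25, -213) + J) - 1*24807 = 1/(-213*(-4 + 25 + 2*(-213))/(-2 - 213) + 8200/1191) - 1*24807 = 1/(-213*(-4 + 25 - 426)/(-215) + 8200/1191) - 24807 = 1/(-213*(-1/215)*(-405) + 8200/1191) - 24807 = 1/(-17253/43 + 8200/1191) - 24807 = 1/(-20195723/51213) - 24807 = -51213/20195723 - 24807 = -500995351674/20195723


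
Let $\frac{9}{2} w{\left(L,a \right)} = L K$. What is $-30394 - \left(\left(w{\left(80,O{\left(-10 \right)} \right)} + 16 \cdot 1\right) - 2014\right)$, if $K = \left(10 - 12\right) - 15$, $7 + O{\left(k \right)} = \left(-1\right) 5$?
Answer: $- \frac{252844}{9} \approx -28094.0$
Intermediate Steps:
$O{\left(k \right)} = -12$ ($O{\left(k \right)} = -7 - 5 = -12$)
$K = -17$ ($K = -2 - 15 = -17$)
$w{\left(L,a \right)} = - \frac{34 L}{9}$ ($w{\left(L,a \right)} = \frac{2 L \left(-17\right)}{9} = \frac{2 \left(- 17 L\right)}{9} = - \frac{34 L}{9}$)
$-30394 - \left(\left(w{\left(80,O{\left(-10 \right)} \right)} + 16 \cdot 1\right) - 2014\right) = -30394 - \left(\left(\left(- \frac{34}{9}\right) 80 + 16 \cdot 1\right) - 2014\right) = -30394 - \left(\left(- \frac{2720}{9} + 16\right) - 2014\right) = -30394 - \left(- \frac{2576}{9} - 2014\right) = -30394 - - \frac{20702}{9} = -30394 + \frac{20702}{9} = - \frac{252844}{9}$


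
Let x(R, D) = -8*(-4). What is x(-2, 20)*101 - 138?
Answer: 3094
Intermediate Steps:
x(R, D) = 32
x(-2, 20)*101 - 138 = 32*101 - 138 = 3232 - 138 = 3094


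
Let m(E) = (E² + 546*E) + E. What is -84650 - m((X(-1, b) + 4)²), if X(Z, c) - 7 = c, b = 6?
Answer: -326254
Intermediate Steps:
X(Z, c) = 7 + c
m(E) = E² + 547*E
-84650 - m((X(-1, b) + 4)²) = -84650 - ((7 + 6) + 4)²*(547 + ((7 + 6) + 4)²) = -84650 - (13 + 4)²*(547 + (13 + 4)²) = -84650 - 17²*(547 + 17²) = -84650 - 289*(547 + 289) = -84650 - 289*836 = -84650 - 1*241604 = -84650 - 241604 = -326254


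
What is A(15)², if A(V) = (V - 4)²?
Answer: 14641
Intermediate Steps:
A(V) = (-4 + V)²
A(15)² = ((-4 + 15)²)² = (11²)² = 121² = 14641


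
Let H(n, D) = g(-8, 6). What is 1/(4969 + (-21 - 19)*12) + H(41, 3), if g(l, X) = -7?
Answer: -31422/4489 ≈ -6.9998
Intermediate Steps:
H(n, D) = -7
1/(4969 + (-21 - 19)*12) + H(41, 3) = 1/(4969 + (-21 - 19)*12) - 7 = 1/(4969 - 40*12) - 7 = 1/(4969 - 480) - 7 = 1/4489 - 7 = -31422/4489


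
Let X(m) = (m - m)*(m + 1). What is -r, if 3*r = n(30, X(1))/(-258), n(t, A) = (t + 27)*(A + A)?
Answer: 0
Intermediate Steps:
X(m) = 0 (X(m) = 0*(1 + m) = 0)
n(t, A) = 2*A*(27 + t) (n(t, A) = (27 + t)*(2*A) = 2*A*(27 + t))
r = 0 (r = ((2*0*(27 + 30))/(-258))/3 = ((2*0*57)*(-1/258))/3 = (0*(-1/258))/3 = (⅓)*0 = 0)
-r = -1*0 = 0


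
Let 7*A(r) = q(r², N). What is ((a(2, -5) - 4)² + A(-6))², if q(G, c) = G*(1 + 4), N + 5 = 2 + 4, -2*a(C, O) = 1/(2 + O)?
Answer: 103693489/63504 ≈ 1632.9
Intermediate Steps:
a(C, O) = -1/(2*(2 + O))
N = 1 (N = -5 + (2 + 4) = -5 + 6 = 1)
q(G, c) = 5*G (q(G, c) = G*5 = 5*G)
A(r) = 5*r²/7 (A(r) = (5*r²)/7 = 5*r²/7)
((a(2, -5) - 4)² + A(-6))² = ((-1/(4 + 2*(-5)) - 4)² + (5/7)*(-6)²)² = ((-1/(4 - 10) - 4)² + (5/7)*36)² = ((-1/(-6) - 4)² + 180/7)² = ((-1*(-⅙) - 4)² + 180/7)² = ((⅙ - 4)² + 180/7)² = ((-23/6)² + 180/7)² = (529/36 + 180/7)² = (10183/252)² = 103693489/63504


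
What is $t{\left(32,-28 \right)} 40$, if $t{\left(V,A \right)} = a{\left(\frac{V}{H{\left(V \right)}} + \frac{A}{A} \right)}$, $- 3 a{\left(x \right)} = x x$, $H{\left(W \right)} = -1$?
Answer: $- \frac{38440}{3} \approx -12813.0$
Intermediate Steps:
$a{\left(x \right)} = - \frac{x^{2}}{3}$ ($a{\left(x \right)} = - \frac{x x}{3} = - \frac{x^{2}}{3}$)
$t{\left(V,A \right)} = - \frac{\left(1 - V\right)^{2}}{3}$ ($t{\left(V,A \right)} = - \frac{\left(\frac{V}{-1} + \frac{A}{A}\right)^{2}}{3} = - \frac{\left(V \left(-1\right) + 1\right)^{2}}{3} = - \frac{\left(- V + 1\right)^{2}}{3} = - \frac{\left(1 - V\right)^{2}}{3}$)
$t{\left(32,-28 \right)} 40 = - \frac{\left(-1 + 32\right)^{2}}{3} \cdot 40 = - \frac{31^{2}}{3} \cdot 40 = \left(- \frac{1}{3}\right) 961 \cdot 40 = \left(- \frac{961}{3}\right) 40 = - \frac{38440}{3}$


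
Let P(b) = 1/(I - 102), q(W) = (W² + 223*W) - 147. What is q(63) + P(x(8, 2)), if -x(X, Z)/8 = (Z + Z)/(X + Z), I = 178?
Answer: 1358197/76 ≈ 17871.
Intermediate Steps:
x(X, Z) = -16*Z/(X + Z) (x(X, Z) = -8*(Z + Z)/(X + Z) = -8*2*Z/(X + Z) = -16*Z/(X + Z))
q(W) = -147 + W² + 223*W
P(b) = 1/76 (P(b) = 1/(178 - 102) = 1/76)
q(63) + P(x(8, 2)) = (-147 + 63² + 223*63) + 1/76 = (-147 + 3969 + 14049) + 1/76 = 17871 + 1/76 = 1358197/76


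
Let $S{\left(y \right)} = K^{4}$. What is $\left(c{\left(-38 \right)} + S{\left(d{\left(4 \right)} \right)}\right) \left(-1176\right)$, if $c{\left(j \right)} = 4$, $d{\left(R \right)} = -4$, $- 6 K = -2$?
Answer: $- \frac{127400}{27} \approx -4718.5$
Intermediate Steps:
$K = \frac{1}{3}$ ($K = \left(- \frac{1}{6}\right) \left(-2\right) = \frac{1}{3} \approx 0.33333$)
$S{\left(y \right)} = \frac{1}{81}$ ($S{\left(y \right)} = \left(\frac{1}{3}\right)^{4} = \frac{1}{81}$)
$\left(c{\left(-38 \right)} + S{\left(d{\left(4 \right)} \right)}\right) \left(-1176\right) = \left(4 + \frac{1}{81}\right) \left(-1176\right) = \frac{325}{81} \left(-1176\right) = - \frac{127400}{27}$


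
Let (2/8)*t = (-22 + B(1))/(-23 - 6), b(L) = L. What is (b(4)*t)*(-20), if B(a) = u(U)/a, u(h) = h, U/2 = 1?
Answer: -6400/29 ≈ -220.69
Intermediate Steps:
U = 2 (U = 2*1 = 2)
B(a) = 2/a
t = 80/29 (t = 4*((-22 + 2/1)/(-23 - 6)) = 4*((-22 + 2*1)/(-29)) = 4*((-22 + 2)*(-1/29)) = 4*(-20*(-1/29)) = 4*(20/29) = 80/29 ≈ 2.7586)
(b(4)*t)*(-20) = (4*(80/29))*(-20) = (320/29)*(-20) = -6400/29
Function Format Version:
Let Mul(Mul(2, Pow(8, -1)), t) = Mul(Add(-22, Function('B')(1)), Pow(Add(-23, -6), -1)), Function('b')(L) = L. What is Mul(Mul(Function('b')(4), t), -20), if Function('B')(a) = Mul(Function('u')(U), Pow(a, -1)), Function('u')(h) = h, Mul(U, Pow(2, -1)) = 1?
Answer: Rational(-6400, 29) ≈ -220.69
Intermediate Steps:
U = 2 (U = Mul(2, 1) = 2)
Function('B')(a) = Mul(2, Pow(a, -1))
t = Rational(80, 29) (t = Mul(4, Mul(Add(-22, Mul(2, Pow(1, -1))), Pow(Add(-23, -6), -1))) = Mul(4, Mul(Add(-22, Mul(2, 1)), Pow(-29, -1))) = Mul(4, Mul(Add(-22, 2), Rational(-1, 29))) = Mul(4, Mul(-20, Rational(-1, 29))) = Mul(4, Rational(20, 29)) = Rational(80, 29) ≈ 2.7586)
Mul(Mul(Function('b')(4), t), -20) = Mul(Mul(4, Rational(80, 29)), -20) = Mul(Rational(320, 29), -20) = Rational(-6400, 29)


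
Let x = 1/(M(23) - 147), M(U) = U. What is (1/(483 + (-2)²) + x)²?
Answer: 131769/3646710544 ≈ 3.6134e-5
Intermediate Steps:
x = -1/124 (x = 1/(23 - 147) = 1/(-124) = -1/124 ≈ -0.0080645)
(1/(483 + (-2)²) + x)² = (1/(483 + (-2)²) - 1/124)² = (1/(483 + 4) - 1/124)² = (1/487 - 1/124)² = (-363/60388)² = 131769/3646710544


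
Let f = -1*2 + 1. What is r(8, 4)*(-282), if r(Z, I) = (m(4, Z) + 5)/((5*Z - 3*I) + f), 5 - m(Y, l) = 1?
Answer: -94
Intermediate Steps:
m(Y, l) = 4 (m(Y, l) = 5 - 1*1 = 5 - 1 = 4)
f = -1 (f = -2 + 1 = -1)
r(Z, I) = 9/(-1 - 3*I + 5*Z) (r(Z, I) = (4 + 5)/((5*Z - 3*I) - 1) = 9/((-3*I + 5*Z) - 1) = 9/(-1 - 3*I + 5*Z))
r(8, 4)*(-282) = -9/(1 - 5*8 + 3*4)*(-282) = -9/(1 - 40 + 12)*(-282) = -9/(-27)*(-282) = -9*(-1/27)*(-282) = (⅓)*(-282) = -94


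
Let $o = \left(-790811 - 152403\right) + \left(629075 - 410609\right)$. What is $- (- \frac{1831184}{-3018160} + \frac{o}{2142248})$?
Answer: $- \frac{27116325593}{101025737870} \approx -0.26841$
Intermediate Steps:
$o = -724748$ ($o = -943214 + \left(629075 - 410609\right) = -943214 + 218466 = -724748$)
$- (- \frac{1831184}{-3018160} + \frac{o}{2142248}) = - (- \frac{1831184}{-3018160} - \frac{724748}{2142248}) = - (\left(-1831184\right) \left(- \frac{1}{3018160}\right) - \frac{181187}{535562}) = - (\frac{114449}{188635} - \frac{181187}{535562}) = \left(-1\right) \frac{27116325593}{101025737870} = - \frac{27116325593}{101025737870}$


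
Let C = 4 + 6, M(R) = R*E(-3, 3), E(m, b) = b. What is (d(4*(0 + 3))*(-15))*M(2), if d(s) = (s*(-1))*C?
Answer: 10800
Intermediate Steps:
M(R) = 3*R (M(R) = R*3 = 3*R)
C = 10
d(s) = -10*s (d(s) = (s*(-1))*10 = -s*10 = -10*s)
(d(4*(0 + 3))*(-15))*M(2) = (-40*(0 + 3)*(-15))*(3*2) = (-40*3*(-15))*6 = (-10*12*(-15))*6 = -120*(-15)*6 = 1800*6 = 10800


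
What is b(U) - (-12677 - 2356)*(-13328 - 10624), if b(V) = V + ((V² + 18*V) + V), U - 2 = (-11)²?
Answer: -360052827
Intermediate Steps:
U = 123 (U = 2 + (-11)² = 2 + 121 = 123)
b(V) = V² + 20*V (b(V) = V + (V² + 19*V) = V² + 20*V)
b(U) - (-12677 - 2356)*(-13328 - 10624) = 123*(20 + 123) - (-12677 - 2356)*(-13328 - 10624) = 123*143 - (-15033)*(-23952) = 17589 - 1*360070416 = 17589 - 360070416 = -360052827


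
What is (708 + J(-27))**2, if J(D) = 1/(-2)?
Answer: 2002225/4 ≈ 5.0056e+5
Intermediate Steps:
J(D) = -1/2
(708 + J(-27))**2 = (708 - 1/2)**2 = (1415/2)**2 = 2002225/4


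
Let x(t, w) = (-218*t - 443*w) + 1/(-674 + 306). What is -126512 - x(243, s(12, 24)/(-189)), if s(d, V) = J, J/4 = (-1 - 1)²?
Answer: -5117323171/69552 ≈ -73576.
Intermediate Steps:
J = 16 (J = 4*(-1 - 1)² = 4*(-2)² = 4*4 = 16)
s(d, V) = 16
x(t, w) = -1/368 - 443*w - 218*t (x(t, w) = (-443*w - 218*t) + 1/(-368) = (-443*w - 218*t) - 1/368 = -1/368 - 443*w - 218*t)
-126512 - x(243, s(12, 24)/(-189)) = -126512 - (-1/368 - 7088/(-189) - 218*243) = -126512 - (-1/368 - 7088*(-1)/189 - 52974) = -126512 - (-1/368 - 443*(-16/189) - 52974) = -126512 - (-1/368 + 7088/189 - 52974) = -126512 - 1*(-3681839453/69552) = -126512 + 3681839453/69552 = -5117323171/69552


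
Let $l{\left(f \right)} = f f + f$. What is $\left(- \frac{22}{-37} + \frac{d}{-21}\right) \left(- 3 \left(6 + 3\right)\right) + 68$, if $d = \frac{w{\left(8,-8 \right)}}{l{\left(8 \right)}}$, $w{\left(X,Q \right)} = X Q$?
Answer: $\frac{13158}{259} \approx 50.803$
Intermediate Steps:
$w{\left(X,Q \right)} = Q X$
$l{\left(f \right)} = f + f^{2}$ ($l{\left(f \right)} = f^{2} + f = f + f^{2}$)
$d = - \frac{8}{9}$ ($d = \frac{\left(-8\right) 8}{8 \left(1 + 8\right)} = - \frac{64}{8 \cdot 9} = - \frac{64}{72} = \left(-64\right) \frac{1}{72} = - \frac{8}{9} \approx -0.88889$)
$\left(- \frac{22}{-37} + \frac{d}{-21}\right) \left(- 3 \left(6 + 3\right)\right) + 68 = \left(- \frac{22}{-37} - \frac{8}{9 \left(-21\right)}\right) \left(- 3 \left(6 + 3\right)\right) + 68 = \left(\left(-22\right) \left(- \frac{1}{37}\right) - - \frac{8}{189}\right) \left(\left(-3\right) 9\right) + 68 = \left(\frac{22}{37} + \frac{8}{189}\right) \left(-27\right) + 68 = \frac{4454}{6993} \left(-27\right) + 68 = - \frac{4454}{259} + 68 = \frac{13158}{259}$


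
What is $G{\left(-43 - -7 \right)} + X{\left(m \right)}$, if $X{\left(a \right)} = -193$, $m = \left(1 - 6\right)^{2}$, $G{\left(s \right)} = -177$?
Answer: $-370$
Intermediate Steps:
$m = 25$ ($m = \left(-5\right)^{2} = 25$)
$G{\left(-43 - -7 \right)} + X{\left(m \right)} = -177 - 193 = -370$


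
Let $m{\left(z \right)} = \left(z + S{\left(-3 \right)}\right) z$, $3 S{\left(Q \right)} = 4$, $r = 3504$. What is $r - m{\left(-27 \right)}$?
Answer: $2811$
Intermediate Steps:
$S{\left(Q \right)} = \frac{4}{3}$ ($S{\left(Q \right)} = \frac{1}{3} \cdot 4 = \frac{4}{3}$)
$m{\left(z \right)} = z \left(\frac{4}{3} + z\right)$ ($m{\left(z \right)} = \left(z + \frac{4}{3}\right) z = \left(\frac{4}{3} + z\right) z = z \left(\frac{4}{3} + z\right)$)
$r - m{\left(-27 \right)} = 3504 - \frac{1}{3} \left(-27\right) \left(4 + 3 \left(-27\right)\right) = 3504 - \frac{1}{3} \left(-27\right) \left(4 - 81\right) = 3504 - \frac{1}{3} \left(-27\right) \left(-77\right) = 3504 - 693 = 2811$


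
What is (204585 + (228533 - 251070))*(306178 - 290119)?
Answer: 2923508832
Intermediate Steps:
(204585 + (228533 - 251070))*(306178 - 290119) = (204585 - 22537)*16059 = 182048*16059 = 2923508832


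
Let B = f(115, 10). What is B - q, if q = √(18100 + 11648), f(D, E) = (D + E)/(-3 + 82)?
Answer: 125/79 - 2*√7437 ≈ -170.89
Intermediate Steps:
f(D, E) = D/79 + E/79 (f(D, E) = (D + E)/79 = (D + E)*(1/79) = D/79 + E/79)
B = 125/79 (B = (1/79)*115 + (1/79)*10 = 115/79 + 10/79 = 125/79 ≈ 1.5823)
q = 2*√7437 (q = √29748 = 2*√7437 ≈ 172.48)
B - q = 125/79 - 2*√7437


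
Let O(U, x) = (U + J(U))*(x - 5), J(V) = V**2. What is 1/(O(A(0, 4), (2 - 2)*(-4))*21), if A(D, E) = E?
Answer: -1/2100 ≈ -0.00047619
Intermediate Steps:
O(U, x) = (-5 + x)*(U + U**2) (O(U, x) = (U + U**2)*(x - 5) = (U + U**2)*(-5 + x) = (-5 + x)*(U + U**2))
1/(O(A(0, 4), (2 - 2)*(-4))*21) = 1/((4*(-5 + (2 - 2)*(-4) - 5*4 + 4*((2 - 2)*(-4))))*21) = 1/((4*(-5 + 0*(-4) - 20 + 4*(0*(-4))))*21) = 1/((4*(-5 + 0 - 20 + 4*0))*21) = 1/((4*(-5 + 0 - 20 + 0))*21) = 1/((4*(-25))*21) = 1/(-100*21) = 1/(-2100) = -1/2100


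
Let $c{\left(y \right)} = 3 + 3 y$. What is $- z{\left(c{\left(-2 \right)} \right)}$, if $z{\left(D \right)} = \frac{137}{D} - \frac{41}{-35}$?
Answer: $\frac{4672}{105} \approx 44.495$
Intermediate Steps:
$z{\left(D \right)} = \frac{41}{35} + \frac{137}{D}$ ($z{\left(D \right)} = \frac{137}{D} - - \frac{41}{35} = \frac{137}{D} + \frac{41}{35} = \frac{41}{35} + \frac{137}{D}$)
$- z{\left(c{\left(-2 \right)} \right)} = - (\frac{41}{35} + \frac{137}{3 + 3 \left(-2\right)}) = - (\frac{41}{35} + \frac{137}{3 - 6}) = - (\frac{41}{35} + \frac{137}{-3}) = - (\frac{41}{35} + 137 \left(- \frac{1}{3}\right)) = - (\frac{41}{35} - \frac{137}{3}) = \left(-1\right) \left(- \frac{4672}{105}\right) = \frac{4672}{105}$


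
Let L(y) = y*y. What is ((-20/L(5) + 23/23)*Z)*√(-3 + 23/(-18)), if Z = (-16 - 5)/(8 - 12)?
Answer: 7*I*√154/40 ≈ 2.1717*I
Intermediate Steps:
L(y) = y²
Z = 21/4 (Z = -21/(-4) = -21*(-¼) = 21/4 ≈ 5.2500)
((-20/L(5) + 23/23)*Z)*√(-3 + 23/(-18)) = ((-20/(5²) + 23/23)*(21/4))*√(-3 + 23/(-18)) = ((-20/25 + 23*(1/23))*(21/4))*√(-3 + 23*(-1/18)) = ((-20*1/25 + 1)*(21/4))*√(-3 - 23/18) = ((-⅘ + 1)*(21/4))*√(-77/18) = ((⅕)*(21/4))*(I*√154/6) = 21*(I*√154/6)/20 = 7*I*√154/40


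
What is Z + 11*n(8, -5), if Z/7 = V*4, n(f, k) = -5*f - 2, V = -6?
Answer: -630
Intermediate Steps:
n(f, k) = -2 - 5*f
Z = -168 (Z = 7*(-6*4) = 7*(-24) = -168)
Z + 11*n(8, -5) = -168 + 11*(-2 - 5*8) = -168 + 11*(-2 - 40) = -168 + 11*(-42) = -168 - 462 = -630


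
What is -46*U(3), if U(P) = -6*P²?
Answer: 2484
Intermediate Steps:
-46*U(3) = -(-276)*3² = -(-276)*9 = -46*(-54) = 2484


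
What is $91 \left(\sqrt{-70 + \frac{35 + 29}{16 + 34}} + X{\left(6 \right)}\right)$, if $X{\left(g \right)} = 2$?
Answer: $182 + \frac{91 i \sqrt{1718}}{5} \approx 182.0 + 754.37 i$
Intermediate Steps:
$91 \left(\sqrt{-70 + \frac{35 + 29}{16 + 34}} + X{\left(6 \right)}\right) = 91 \left(\sqrt{-70 + \frac{35 + 29}{16 + 34}} + 2\right) = 91 \left(\sqrt{-70 + \frac{64}{50}} + 2\right) = 91 \left(\sqrt{-70 + 64 \cdot \frac{1}{50}} + 2\right) = 91 \left(\sqrt{-70 + \frac{32}{25}} + 2\right) = 91 \left(\sqrt{- \frac{1718}{25}} + 2\right) = 91 \left(\frac{i \sqrt{1718}}{5} + 2\right) = 91 \left(2 + \frac{i \sqrt{1718}}{5}\right) = 182 + \frac{91 i \sqrt{1718}}{5}$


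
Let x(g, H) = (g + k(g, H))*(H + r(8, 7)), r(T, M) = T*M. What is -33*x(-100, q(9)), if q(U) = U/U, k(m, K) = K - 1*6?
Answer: 197505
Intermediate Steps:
k(m, K) = -6 + K (k(m, K) = K - 6 = -6 + K)
q(U) = 1
r(T, M) = M*T
x(g, H) = (56 + H)*(-6 + H + g) (x(g, H) = (g + (-6 + H))*(H + 7*8) = (-6 + H + g)*(H + 56) = (-6 + H + g)*(56 + H) = (56 + H)*(-6 + H + g))
-33*x(-100, q(9)) = -33*(-336 + 1² + 50*1 + 56*(-100) + 1*(-100)) = -33*(-336 + 1 + 50 - 5600 - 100) = -33*(-5985) = 197505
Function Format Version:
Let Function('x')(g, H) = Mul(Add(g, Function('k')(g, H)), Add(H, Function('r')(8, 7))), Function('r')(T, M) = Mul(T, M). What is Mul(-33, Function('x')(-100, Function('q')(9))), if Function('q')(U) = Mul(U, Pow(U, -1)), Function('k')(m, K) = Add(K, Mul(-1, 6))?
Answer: 197505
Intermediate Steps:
Function('k')(m, K) = Add(-6, K) (Function('k')(m, K) = Add(K, -6) = Add(-6, K))
Function('q')(U) = 1
Function('r')(T, M) = Mul(M, T)
Function('x')(g, H) = Mul(Add(56, H), Add(-6, H, g)) (Function('x')(g, H) = Mul(Add(g, Add(-6, H)), Add(H, Mul(7, 8))) = Mul(Add(-6, H, g), Add(H, 56)) = Mul(Add(-6, H, g), Add(56, H)) = Mul(Add(56, H), Add(-6, H, g)))
Mul(-33, Function('x')(-100, Function('q')(9))) = Mul(-33, Add(-336, Pow(1, 2), Mul(50, 1), Mul(56, -100), Mul(1, -100))) = Mul(-33, Add(-336, 1, 50, -5600, -100)) = Mul(-33, -5985) = 197505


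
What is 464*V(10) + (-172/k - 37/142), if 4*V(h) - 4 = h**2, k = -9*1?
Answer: 15441883/1278 ≈ 12083.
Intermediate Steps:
k = -9
V(h) = 1 + h**2/4
464*V(10) + (-172/k - 37/142) = 464*(1 + (1/4)*10**2) + (-172/(-9) - 37/142) = 464*(1 + (1/4)*100) + (-172*(-1/9) - 37*1/142) = 464*(1 + 25) + (172/9 - 37/142) = 464*26 + 24091/1278 = 12064 + 24091/1278 = 15441883/1278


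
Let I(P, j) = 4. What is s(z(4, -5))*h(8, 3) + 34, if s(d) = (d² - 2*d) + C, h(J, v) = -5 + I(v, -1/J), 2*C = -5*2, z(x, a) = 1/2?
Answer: 159/4 ≈ 39.750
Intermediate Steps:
z(x, a) = ½
C = -5 (C = (-5*2)/2 = (½)*(-10) = -5)
h(J, v) = -1 (h(J, v) = -5 + 4 = -1)
s(d) = -5 + d² - 2*d (s(d) = (d² - 2*d) - 5 = -5 + d² - 2*d)
s(z(4, -5))*h(8, 3) + 34 = (-5 + (½)² - 2*½)*(-1) + 34 = (-5 + ¼ - 1)*(-1) + 34 = -23/4*(-1) + 34 = 23/4 + 34 = 159/4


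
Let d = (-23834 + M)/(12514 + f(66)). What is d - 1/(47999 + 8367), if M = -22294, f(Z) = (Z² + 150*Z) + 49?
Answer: -2600077667/1511679754 ≈ -1.7200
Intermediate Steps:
f(Z) = 49 + Z² + 150*Z
d = -46128/26819 (d = (-23834 - 22294)/(12514 + (49 + 66² + 150*66)) = -46128/(12514 + (49 + 4356 + 9900)) = -46128/(12514 + 14305) = -46128/26819 ≈ -1.7200)
d - 1/(47999 + 8367) = -46128/26819 - 1/(47999 + 8367) = -46128/26819 - 1/56366 = -2600077667/1511679754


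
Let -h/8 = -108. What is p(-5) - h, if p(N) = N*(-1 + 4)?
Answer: -879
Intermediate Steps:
h = 864 (h = -8*(-108) = 864)
p(N) = 3*N (p(N) = N*3 = 3*N)
p(-5) - h = 3*(-5) - 1*864 = -15 - 864 = -879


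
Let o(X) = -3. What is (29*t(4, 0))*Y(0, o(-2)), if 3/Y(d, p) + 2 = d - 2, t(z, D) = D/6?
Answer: 0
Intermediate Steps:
t(z, D) = D/6 (t(z, D) = D*(1/6) = D/6)
Y(d, p) = 3/(-4 + d) (Y(d, p) = 3/(-2 + (d - 2)) = 3/(-2 + (-2 + d)) = 3/(-4 + d))
(29*t(4, 0))*Y(0, o(-2)) = (29*((1/6)*0))*(3/(-4 + 0)) = (29*0)*(3/(-4)) = 0*(3*(-1/4)) = 0*(-3/4) = 0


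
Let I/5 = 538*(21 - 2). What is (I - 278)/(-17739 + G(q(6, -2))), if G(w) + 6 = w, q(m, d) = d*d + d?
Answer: -50832/17743 ≈ -2.8649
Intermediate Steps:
q(m, d) = d + d**2 (q(m, d) = d**2 + d = d + d**2)
G(w) = -6 + w
I = 51110 (I = 5*(538*(21 - 2)) = 5*(538*19) = 5*10222 = 51110)
(I - 278)/(-17739 + G(q(6, -2))) = (51110 - 278)/(-17739 + (-6 - 2*(1 - 2))) = 50832/(-17739 + (-6 - 2*(-1))) = 50832/(-17739 + (-6 + 2)) = 50832/(-17739 - 4) = 50832/(-17743) = 50832*(-1/17743) = -50832/17743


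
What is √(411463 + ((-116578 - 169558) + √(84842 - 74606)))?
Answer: √(125327 + 2*√2559) ≈ 354.16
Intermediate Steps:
√(411463 + ((-116578 - 169558) + √(84842 - 74606))) = √(411463 + (-286136 + √10236)) = √(411463 + (-286136 + 2*√2559)) = √(125327 + 2*√2559)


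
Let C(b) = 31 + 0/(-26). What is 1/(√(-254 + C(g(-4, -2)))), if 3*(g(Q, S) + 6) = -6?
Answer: -I*√223/223 ≈ -0.066965*I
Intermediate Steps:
g(Q, S) = -8 (g(Q, S) = -6 + (⅓)*(-6) = -6 - 2 = -8)
C(b) = 31 (C(b) = 31 + 0*(-1/26) = 31 + 0 = 31)
1/(√(-254 + C(g(-4, -2)))) = 1/(√(-254 + 31)) = 1/(√(-223)) = 1/(I*√223) = -I*√223/223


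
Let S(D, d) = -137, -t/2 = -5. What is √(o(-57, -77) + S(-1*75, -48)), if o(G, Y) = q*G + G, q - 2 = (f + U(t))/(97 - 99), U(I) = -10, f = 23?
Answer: 5*√10/2 ≈ 7.9057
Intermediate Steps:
t = 10 (t = -2*(-5) = 10)
q = -9/2 (q = 2 + (23 - 10)/(97 - 99) = 2 + 13/(-2) = 2 + 13*(-½) = 2 - 13/2 = -9/2 ≈ -4.5000)
o(G, Y) = -7*G/2 (o(G, Y) = -9*G/2 + G = -7*G/2)
√(o(-57, -77) + S(-1*75, -48)) = √(-7/2*(-57) - 137) = √(399/2 - 137) = √(125/2) = 5*√10/2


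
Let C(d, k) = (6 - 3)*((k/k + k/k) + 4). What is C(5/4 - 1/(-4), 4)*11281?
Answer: 203058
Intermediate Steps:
C(d, k) = 18 (C(d, k) = 3*((1 + 1) + 4) = 3*(2 + 4) = 3*6 = 18)
C(5/4 - 1/(-4), 4)*11281 = 18*11281 = 203058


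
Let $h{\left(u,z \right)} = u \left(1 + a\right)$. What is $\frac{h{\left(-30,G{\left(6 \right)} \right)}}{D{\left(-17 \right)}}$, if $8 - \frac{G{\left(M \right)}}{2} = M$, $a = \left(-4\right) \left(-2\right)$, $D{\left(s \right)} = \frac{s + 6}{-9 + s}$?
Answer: $- \frac{7020}{11} \approx -638.18$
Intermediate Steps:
$D{\left(s \right)} = \frac{6 + s}{-9 + s}$
$a = 8$
$G{\left(M \right)} = 16 - 2 M$
$h{\left(u,z \right)} = 9 u$ ($h{\left(u,z \right)} = u \left(1 + 8\right) = u 9 = 9 u$)
$\frac{h{\left(-30,G{\left(6 \right)} \right)}}{D{\left(-17 \right)}} = \frac{9 \left(-30\right)}{\frac{1}{-9 - 17} \left(6 - 17\right)} = - \frac{270}{\frac{1}{-26} \left(-11\right)} = - \frac{270}{\left(- \frac{1}{26}\right) \left(-11\right)} = - \frac{270}{\frac{11}{26}} = \left(-270\right) \frac{26}{11} = - \frac{7020}{11}$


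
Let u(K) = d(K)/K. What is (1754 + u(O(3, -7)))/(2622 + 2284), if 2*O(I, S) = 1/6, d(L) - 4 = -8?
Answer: 853/2453 ≈ 0.34774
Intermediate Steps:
d(L) = -4 (d(L) = 4 - 8 = -4)
O(I, S) = 1/12 (O(I, S) = (½)/6 = (½)*(⅙) = 1/12)
u(K) = -4/K
(1754 + u(O(3, -7)))/(2622 + 2284) = (1754 - 4/1/12)/(2622 + 2284) = (1754 - 4*12)/4906 = (1754 - 48)*(1/4906) = 1706*(1/4906) = 853/2453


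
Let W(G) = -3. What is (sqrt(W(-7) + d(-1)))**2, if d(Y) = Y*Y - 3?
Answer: -5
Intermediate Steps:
d(Y) = -3 + Y**2 (d(Y) = Y**2 - 3 = -3 + Y**2)
(sqrt(W(-7) + d(-1)))**2 = (sqrt(-3 + (-3 + (-1)**2)))**2 = (sqrt(-3 + (-3 + 1)))**2 = (sqrt(-3 - 2))**2 = (sqrt(-5))**2 = (I*sqrt(5))**2 = -5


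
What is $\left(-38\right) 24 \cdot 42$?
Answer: $-38304$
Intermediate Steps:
$\left(-38\right) 24 \cdot 42 = \left(-912\right) 42 = -38304$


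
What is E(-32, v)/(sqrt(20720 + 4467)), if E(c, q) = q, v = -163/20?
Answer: -163*sqrt(25187)/503740 ≈ -0.051353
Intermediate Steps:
v = -163/20 (v = -163*1/20 = -163/20 ≈ -8.1500)
E(-32, v)/(sqrt(20720 + 4467)) = -163/(20*sqrt(20720 + 4467)) = -163*sqrt(25187)/25187/20 = -163*sqrt(25187)/503740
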